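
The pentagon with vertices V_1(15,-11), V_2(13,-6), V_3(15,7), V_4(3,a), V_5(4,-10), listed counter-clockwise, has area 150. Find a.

1

The doubled signed area Σ (x_i y_{i+1} − x_{i+1} y_i) is linear in a.
With a=0 it equals 289; the coefficient of a is 11 (from the two edges through V_4).
So 11·a + 289 = 2·150 = 300 ⇒ a = 1.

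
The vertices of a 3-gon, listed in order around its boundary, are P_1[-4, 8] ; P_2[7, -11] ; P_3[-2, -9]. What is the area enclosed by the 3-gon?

Apply the shoelace (surveyor's) formula: 2A = Σ (x_i·y_{i+1} − x_{i+1}·y_i), indices taken mod 3.
Cross-terms: -12, -85, -52  ⇒  Σ = -149
Area = |Σ|/2 = 74.5.

74.5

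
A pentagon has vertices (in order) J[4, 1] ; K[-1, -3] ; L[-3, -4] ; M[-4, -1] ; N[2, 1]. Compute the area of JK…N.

Apply the surveyor's formula: 2A = Σ (x_i·y_{i+1} − x_{i+1}·y_i), indices taken mod 5.
Σ = (-11) + (-5) + (-13) + (-2) + (-2) = -33
Area = |Σ|/2 = 16.5.

16.5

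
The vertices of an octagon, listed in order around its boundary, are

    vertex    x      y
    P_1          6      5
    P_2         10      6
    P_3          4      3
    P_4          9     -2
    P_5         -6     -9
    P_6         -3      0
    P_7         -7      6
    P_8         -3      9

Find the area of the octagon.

147.5

Apply the shoelace formula: 2A = Σ (x_i·y_{i+1} − x_{i+1}·y_i), indices taken mod 8.
Σ = (-14) + (6) + (-35) + (-93) + (-27) + (-18) + (-45) + (-69) = -295
Area = |Σ|/2 = 147.5.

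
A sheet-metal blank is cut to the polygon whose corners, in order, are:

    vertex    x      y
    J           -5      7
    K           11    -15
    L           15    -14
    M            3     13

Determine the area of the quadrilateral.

J→K: (-5)(-15) − (11)(7) = -2
K→L: (11)(-14) − (15)(-15) = 71
L→M: (15)(13) − (3)(-14) = 237
M→J: (3)(7) − (-5)(13) = 86
Σ = 392
Area = |Σ|/2 = 196.

196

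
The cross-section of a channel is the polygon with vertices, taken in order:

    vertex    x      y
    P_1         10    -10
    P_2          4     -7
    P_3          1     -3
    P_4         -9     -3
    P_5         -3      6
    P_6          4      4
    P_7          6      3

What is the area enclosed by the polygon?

133

Apply the shoelace formula: 2A = Σ (x_i·y_{i+1} − x_{i+1}·y_i), indices taken mod 7.
Cross-terms: -30, -5, -30, -63, -36, -12, -90  ⇒  Σ = -266
Area = |Σ|/2 = 133.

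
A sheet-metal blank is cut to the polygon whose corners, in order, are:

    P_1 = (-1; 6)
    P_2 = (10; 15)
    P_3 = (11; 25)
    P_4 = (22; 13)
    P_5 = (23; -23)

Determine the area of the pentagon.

543.5

Apply the shoelace (surveyor's) formula: 2A = Σ (x_i·y_{i+1} − x_{i+1}·y_i), indices taken mod 5.
Cross-terms: -75, 85, -407, -805, 115  ⇒  Σ = -1087
Area = |Σ|/2 = 543.5.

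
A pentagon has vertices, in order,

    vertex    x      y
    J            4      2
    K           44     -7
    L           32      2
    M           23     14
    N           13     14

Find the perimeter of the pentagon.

|JK| = √((40)² + (-9)²) = √1681 = 41
|KL| = √((-12)² + (9)²) = √225 = 15
|LM| = √((-9)² + (12)²) = √225 = 15
|MN| = √((-10)² + (0)²) = √100 = 10
|NJ| = √((-9)² + (-12)²) = √225 = 15
Perimeter = 41 + 15 + 15 + 10 + 15 = 96.

96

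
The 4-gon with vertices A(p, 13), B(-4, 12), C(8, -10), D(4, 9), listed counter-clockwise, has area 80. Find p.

Write out the shoelace sum; only the two edges meeting at A involve p:
2·Area = [(4·13 − p·9) + (p·12 − (-4)·13)] + 56
       = 3·p + 160 = 160
⇒ p = 0.

0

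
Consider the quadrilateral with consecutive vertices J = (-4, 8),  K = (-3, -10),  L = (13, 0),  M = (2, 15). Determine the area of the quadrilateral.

232.5

Apply the shoelace formula: 2A = Σ (x_i·y_{i+1} − x_{i+1}·y_i), indices taken mod 4.
Σ = (64) + (130) + (195) + (76) = 465
Area = |Σ|/2 = 232.5.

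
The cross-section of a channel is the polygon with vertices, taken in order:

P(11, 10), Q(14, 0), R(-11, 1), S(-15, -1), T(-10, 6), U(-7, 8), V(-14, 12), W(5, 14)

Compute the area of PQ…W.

285

Apply the surveyor's formula: 2A = Σ (x_i·y_{i+1} − x_{i+1}·y_i), indices taken mod 8.
Σ = (-140) + (14) + (26) + (-100) + (-38) + (28) + (-256) + (-104) = -570
Area = |Σ|/2 = 285.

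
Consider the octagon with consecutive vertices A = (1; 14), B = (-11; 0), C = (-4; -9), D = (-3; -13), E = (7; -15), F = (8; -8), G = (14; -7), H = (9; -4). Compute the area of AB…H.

335.5

Σ = (154) + (99) + (25) + (136) + (64) + (56) + (7) + (130) = 671
Area = |Σ|/2 = 335.5.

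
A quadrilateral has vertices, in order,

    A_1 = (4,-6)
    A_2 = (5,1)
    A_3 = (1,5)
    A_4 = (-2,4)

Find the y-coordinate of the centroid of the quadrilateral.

9/17

Apply the shoelace formula. First the cross-terms c_i = x_i·y_{i+1} − x_{i+1}·y_i:
  34, 24, 14, -4  ⇒  2A = 68, A = 34.
Then Σ (y_i + y_{i+1})·c_i = 108, so ȳ = 108 / (6·34) = 9/17.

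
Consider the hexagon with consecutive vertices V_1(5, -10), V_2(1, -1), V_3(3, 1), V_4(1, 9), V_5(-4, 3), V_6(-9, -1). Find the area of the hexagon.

Cross-terms: 5, 4, 26, 39, 31, 95  ⇒  Σ = 200
Area = |Σ|/2 = 100.

100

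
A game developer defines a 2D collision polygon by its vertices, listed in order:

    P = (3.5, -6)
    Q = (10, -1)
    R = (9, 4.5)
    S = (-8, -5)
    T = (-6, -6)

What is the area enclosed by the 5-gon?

88.25

Apply the shoelace formula: 2A = Σ (x_i·y_{i+1} − x_{i+1}·y_i), indices taken mod 5.
P→Q: (3.5)(-1) − (10)(-6) = 56.5
Q→R: (10)(4.5) − (9)(-1) = 54
R→S: (9)(-5) − (-8)(4.5) = -9
S→T: (-8)(-6) − (-6)(-5) = 18
T→P: (-6)(-6) − (3.5)(-6) = 57
Σ = 176.5
Area = |Σ|/2 = 88.25.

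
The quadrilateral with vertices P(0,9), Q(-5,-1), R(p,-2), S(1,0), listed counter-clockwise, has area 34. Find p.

The doubled signed area Σ (x_i y_{i+1} − x_{i+1} y_i) is linear in p.
With p=0 it equals 66; the coefficient of p is 1 (from the two edges through R).
So 1·p + 66 = 2·34 = 68 ⇒ p = 2.

2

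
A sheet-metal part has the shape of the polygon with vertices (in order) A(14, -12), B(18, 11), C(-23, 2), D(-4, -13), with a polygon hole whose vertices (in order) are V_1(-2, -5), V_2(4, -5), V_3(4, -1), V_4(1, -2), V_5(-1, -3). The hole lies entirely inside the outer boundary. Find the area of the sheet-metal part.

Outer boundary:
Σ = (370) + (289) + (307) + (230) = 1196
Area = |Σ|/2 = 598.
Hole:
V_1→V_2: (-2)(-5) − (4)(-5) = 30
V_2→V_3: (4)(-1) − (4)(-5) = 16
V_3→V_4: (4)(-2) − (1)(-1) = -7
V_4→V_5: (1)(-3) − (-1)(-2) = -5
V_5→V_1: (-1)(-5) − (-2)(-3) = -1
Σ = 33
Area = |Σ|/2 = 16.5.
Net area = 598 − 16.5 = 581.5.

581.5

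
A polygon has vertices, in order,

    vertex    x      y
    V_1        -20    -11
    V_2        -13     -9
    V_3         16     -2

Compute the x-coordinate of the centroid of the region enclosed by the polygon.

-17/3

Apply the surveyor's formula. First the cross-terms c_i = x_i·y_{i+1} − x_{i+1}·y_i:
  37, 170, -216  ⇒  2A = -9, A = -4.5.
Then Σ (x_i + x_{i+1})·c_i = 153, so x̄ = 153 / (6·(-4.5)) = -17/3.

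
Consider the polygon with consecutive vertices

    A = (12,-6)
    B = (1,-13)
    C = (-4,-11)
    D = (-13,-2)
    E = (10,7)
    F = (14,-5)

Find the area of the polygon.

295.5

Σ = (-150) + (-63) + (-135) + (-71) + (-148) + (-24) = -591
Area = |Σ|/2 = 295.5.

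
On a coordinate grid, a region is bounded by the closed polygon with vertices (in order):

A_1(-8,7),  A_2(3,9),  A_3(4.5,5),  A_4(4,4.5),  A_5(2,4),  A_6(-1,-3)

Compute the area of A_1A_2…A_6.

Σ = (-93) + (-25.5) + (0.25) + (7) + (-2) + (-31) = -144.25
Area = |Σ|/2 = 72.125.

72.125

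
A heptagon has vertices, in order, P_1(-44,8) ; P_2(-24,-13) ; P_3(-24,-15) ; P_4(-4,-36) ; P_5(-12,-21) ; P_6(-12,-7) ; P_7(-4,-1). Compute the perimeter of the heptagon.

|P_1P_2| = √((20)² + (-21)²) = √841 = 29
|P_2P_3| = √((0)² + (-2)²) = √4 = 2
|P_3P_4| = √((20)² + (-21)²) = √841 = 29
|P_4P_5| = √((-8)² + (15)²) = √289 = 17
|P_5P_6| = √((0)² + (14)²) = √196 = 14
|P_6P_7| = √((8)² + (6)²) = √100 = 10
|P_7P_1| = √((-40)² + (9)²) = √1681 = 41
Perimeter = 29 + 2 + 29 + 17 + 14 + 10 + 41 = 142.

142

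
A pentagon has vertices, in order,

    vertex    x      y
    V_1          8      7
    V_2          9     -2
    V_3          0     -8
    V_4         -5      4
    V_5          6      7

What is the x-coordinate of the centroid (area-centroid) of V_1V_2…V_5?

31/12

Apply the shoelace (surveyor's) formula. First the cross-terms c_i = x_i·y_{i+1} − x_{i+1}·y_i:
  -79, -72, -40, -59, -14  ⇒  2A = -264, A = -132.
Then Σ (x_i + x_{i+1})·c_i = -2046, so x̄ = -2046 / (6·(-132)) = 31/12.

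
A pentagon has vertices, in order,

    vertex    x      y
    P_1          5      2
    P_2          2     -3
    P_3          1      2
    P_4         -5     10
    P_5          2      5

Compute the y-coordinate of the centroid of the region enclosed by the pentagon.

95/29

Apply Gauss's area formula. First the cross-terms c_i = x_i·y_{i+1} − x_{i+1}·y_i:
  -19, 7, 20, -45, -21  ⇒  2A = -58, A = -29.
Then Σ (y_i + y_{i+1})·c_i = -570, so ȳ = -570 / (6·(-29)) = 95/29.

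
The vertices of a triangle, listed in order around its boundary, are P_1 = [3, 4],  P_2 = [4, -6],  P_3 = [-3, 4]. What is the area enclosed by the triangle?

30

Apply Gauss's area formula: 2A = Σ (x_i·y_{i+1} − x_{i+1}·y_i), indices taken mod 3.
Cross-terms: -34, -2, -24  ⇒  Σ = -60
Area = |Σ|/2 = 30.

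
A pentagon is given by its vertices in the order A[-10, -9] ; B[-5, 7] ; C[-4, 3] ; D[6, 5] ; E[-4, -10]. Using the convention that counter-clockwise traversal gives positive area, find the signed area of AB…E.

Cross-terms: -115, 13, -38, -40, -64  ⇒  Σ = -244
Signed area = Σ/2 = -122 (negative ⇒ clockwise traversal).

-122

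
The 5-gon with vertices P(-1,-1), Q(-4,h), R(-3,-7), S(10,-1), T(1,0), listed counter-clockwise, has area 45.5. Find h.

Write out the shoelace sum; only the two edges meeting at Q involve h:
2·Area = [((-1)·h − (-4)·(-1)) + ((-4)·(-7) − (-3)·h)] + 73
       = 2·h + 97 = 91
⇒ h = -3.

-3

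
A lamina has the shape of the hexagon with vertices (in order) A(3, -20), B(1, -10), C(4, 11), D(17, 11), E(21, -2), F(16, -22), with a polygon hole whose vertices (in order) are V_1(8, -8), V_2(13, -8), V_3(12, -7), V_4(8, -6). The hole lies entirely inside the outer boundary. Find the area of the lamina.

Outer boundary:
Σ = (-10) + (51) + (-143) + (-265) + (-430) + (-254) = -1051
Area = |Σ|/2 = 525.5.
Hole:
Apply the shoelace formula: 2A = Σ (x_i·y_{i+1} − x_{i+1}·y_i), indices taken mod 4.
Σ = (40) + (5) + (-16) + (-16) = 13
Area = |Σ|/2 = 6.5.
Net area = 525.5 − 6.5 = 519.

519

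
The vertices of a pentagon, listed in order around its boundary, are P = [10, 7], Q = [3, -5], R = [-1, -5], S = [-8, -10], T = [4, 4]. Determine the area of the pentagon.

62.5

Σ = (-71) + (-20) + (-30) + (8) + (-12) = -125
Area = |Σ|/2 = 62.5.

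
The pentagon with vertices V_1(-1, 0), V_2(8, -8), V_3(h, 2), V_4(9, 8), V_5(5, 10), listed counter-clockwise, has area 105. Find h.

The doubled signed area Σ (x_i y_{i+1} − x_{i+1} y_i) is linear in h.
With h=0 it equals 66; the coefficient of h is 16 (from the two edges through V_3).
So 16·h + 66 = 2·105 = 210 ⇒ h = 9.

9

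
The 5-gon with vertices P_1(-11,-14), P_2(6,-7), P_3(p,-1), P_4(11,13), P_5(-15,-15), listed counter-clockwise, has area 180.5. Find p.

The doubled signed area Σ (x_i y_{i+1} − x_{i+1} y_i) is linear in p.
With p=0 it equals 241; the coefficient of p is 20 (from the two edges through P_3).
So 20·p + 241 = 2·180.5 = 361 ⇒ p = 6.

6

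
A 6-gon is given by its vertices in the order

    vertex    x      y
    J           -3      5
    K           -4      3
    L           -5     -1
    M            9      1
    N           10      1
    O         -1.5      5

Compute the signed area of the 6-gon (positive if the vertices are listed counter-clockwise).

46

Cross-terms: 11, 19, 4, -1, 51.5, 7.5  ⇒  Σ = 92
Signed area = Σ/2 = 46 (positive ⇒ counter-clockwise traversal).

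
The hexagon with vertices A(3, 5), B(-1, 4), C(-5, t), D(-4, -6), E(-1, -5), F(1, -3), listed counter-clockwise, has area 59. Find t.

Write out the shoelace sum; only the two edges meeting at C involve t:
2·Area = [((-1)·t − (-5)·4) + ((-5)·(-6) − (-4)·t)] + 53
       = 3·t + 103 = 118
⇒ t = 5.

5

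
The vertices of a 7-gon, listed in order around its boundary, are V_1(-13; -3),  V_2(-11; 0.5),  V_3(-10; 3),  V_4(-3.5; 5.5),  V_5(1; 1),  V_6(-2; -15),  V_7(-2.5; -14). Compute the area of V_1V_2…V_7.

Apply the shoelace formula: 2A = Σ (x_i·y_{i+1} − x_{i+1}·y_i), indices taken mod 7.
Σ = (-39.5) + (-28) + (-44.5) + (-9) + (-13) + (-9.5) + (-174.5) = -318
Area = |Σ|/2 = 159.

159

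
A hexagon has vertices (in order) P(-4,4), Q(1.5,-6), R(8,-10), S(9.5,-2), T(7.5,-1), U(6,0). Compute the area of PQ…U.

82.75

Apply the shoelace (surveyor's) formula: 2A = Σ (x_i·y_{i+1} − x_{i+1}·y_i), indices taken mod 6.
Cross-terms: 18, 33, 79, 5.5, 6, 24  ⇒  Σ = 165.5
Area = |Σ|/2 = 82.75.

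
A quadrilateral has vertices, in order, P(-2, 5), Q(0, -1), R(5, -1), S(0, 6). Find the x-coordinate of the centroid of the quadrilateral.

Apply the shoelace formula. First the cross-terms c_i = x_i·y_{i+1} − x_{i+1}·y_i:
  2, 5, 30, 12  ⇒  2A = 49, A = 24.5.
Then Σ (x_i + x_{i+1})·c_i = 147, so x̄ = 147 / (6·24.5) = 1.

1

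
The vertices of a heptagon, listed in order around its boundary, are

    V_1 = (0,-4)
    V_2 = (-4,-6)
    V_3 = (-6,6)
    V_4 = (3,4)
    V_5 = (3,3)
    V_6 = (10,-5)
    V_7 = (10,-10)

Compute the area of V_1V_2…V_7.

Σ = (-16) + (-60) + (-42) + (-3) + (-45) + (-50) + (-40) = -256
Area = |Σ|/2 = 128.

128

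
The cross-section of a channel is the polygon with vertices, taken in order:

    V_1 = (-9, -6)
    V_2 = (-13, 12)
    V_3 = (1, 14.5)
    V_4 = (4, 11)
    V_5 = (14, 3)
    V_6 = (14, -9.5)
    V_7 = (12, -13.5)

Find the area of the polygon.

509.5

Apply the surveyor's formula: 2A = Σ (x_i·y_{i+1} − x_{i+1}·y_i), indices taken mod 7.
Cross-terms: -186, -200.5, -47, -142, -175, -75, -193.5  ⇒  Σ = -1019
Area = |Σ|/2 = 509.5.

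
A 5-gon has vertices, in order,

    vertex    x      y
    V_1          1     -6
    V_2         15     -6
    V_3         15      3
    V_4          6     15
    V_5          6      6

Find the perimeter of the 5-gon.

|V_1V_2| = √((14)² + (0)²) = √196 = 14
|V_2V_3| = √((0)² + (9)²) = √81 = 9
|V_3V_4| = √((-9)² + (12)²) = √225 = 15
|V_4V_5| = √((0)² + (-9)²) = √81 = 9
|V_5V_1| = √((-5)² + (-12)²) = √169 = 13
Perimeter = 14 + 9 + 15 + 9 + 13 = 60.

60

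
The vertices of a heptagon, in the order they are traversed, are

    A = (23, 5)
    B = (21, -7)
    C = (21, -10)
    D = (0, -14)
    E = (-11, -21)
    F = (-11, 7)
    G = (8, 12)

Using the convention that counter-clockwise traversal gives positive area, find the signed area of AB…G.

-754.5

Apply Gauss's area formula: 2A = Σ (x_i·y_{i+1} − x_{i+1}·y_i), indices taken mod 7.
Σ = (-266) + (-63) + (-294) + (-154) + (-308) + (-188) + (-236) = -1509
Signed area = Σ/2 = -754.5 (negative ⇒ clockwise traversal).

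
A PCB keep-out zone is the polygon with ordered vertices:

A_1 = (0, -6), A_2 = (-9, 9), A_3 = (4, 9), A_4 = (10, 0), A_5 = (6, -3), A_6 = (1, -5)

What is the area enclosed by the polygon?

Apply the shoelace (surveyor's) formula: 2A = Σ (x_i·y_{i+1} − x_{i+1}·y_i), indices taken mod 6.
A_1→A_2: (0)(9) − (-9)(-6) = -54
A_2→A_3: (-9)(9) − (4)(9) = -117
A_3→A_4: (4)(0) − (10)(9) = -90
A_4→A_5: (10)(-3) − (6)(0) = -30
A_5→A_6: (6)(-5) − (1)(-3) = -27
A_6→A_1: (1)(-6) − (0)(-5) = -6
Σ = -324
Area = |Σ|/2 = 162.

162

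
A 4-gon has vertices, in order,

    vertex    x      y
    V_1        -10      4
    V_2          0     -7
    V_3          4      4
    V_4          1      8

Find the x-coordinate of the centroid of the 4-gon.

-86/45

Apply the shoelace formula. First the cross-terms c_i = x_i·y_{i+1} − x_{i+1}·y_i:
  70, 28, 28, 84  ⇒  2A = 210, A = 105.
Then Σ (x_i + x_{i+1})·c_i = -1204, so x̄ = -1204 / (6·105) = -86/45.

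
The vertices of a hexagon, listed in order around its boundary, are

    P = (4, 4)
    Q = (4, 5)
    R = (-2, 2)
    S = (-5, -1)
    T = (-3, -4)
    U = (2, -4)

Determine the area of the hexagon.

Apply the surveyor's formula: 2A = Σ (x_i·y_{i+1} − x_{i+1}·y_i), indices taken mod 6.
Σ = (4) + (18) + (12) + (17) + (20) + (24) = 95
Area = |Σ|/2 = 47.5.

47.5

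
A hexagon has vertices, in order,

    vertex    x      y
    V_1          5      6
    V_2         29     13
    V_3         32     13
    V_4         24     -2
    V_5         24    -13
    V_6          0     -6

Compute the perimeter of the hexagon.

94

|V_1V_2| = √((24)² + (7)²) = √625 = 25
|V_2V_3| = √((3)² + (0)²) = √9 = 3
|V_3V_4| = √((-8)² + (-15)²) = √289 = 17
|V_4V_5| = √((0)² + (-11)²) = √121 = 11
|V_5V_6| = √((-24)² + (7)²) = √625 = 25
|V_6V_1| = √((5)² + (12)²) = √169 = 13
Perimeter = 25 + 3 + 17 + 11 + 25 + 13 = 94.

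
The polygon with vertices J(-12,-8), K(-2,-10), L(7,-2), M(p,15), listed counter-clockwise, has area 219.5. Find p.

Write out the shoelace sum; only the two edges meeting at M involve p:
2·Area = [(7·15 − p·(-2)) + (p·(-8) − (-12)·15)] + 178
       = -6·p + 463 = 439
⇒ p = 4.

4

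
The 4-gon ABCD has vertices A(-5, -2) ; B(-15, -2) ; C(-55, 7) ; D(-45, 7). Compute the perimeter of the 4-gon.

102

|AB| = √((-10)² + (0)²) = √100 = 10
|BC| = √((-40)² + (9)²) = √1681 = 41
|CD| = √((10)² + (0)²) = √100 = 10
|DA| = √((40)² + (-9)²) = √1681 = 41
Perimeter = 10 + 41 + 10 + 41 = 102.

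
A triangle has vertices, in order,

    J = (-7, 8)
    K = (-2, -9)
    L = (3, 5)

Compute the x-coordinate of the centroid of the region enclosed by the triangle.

Apply the surveyor's formula. First the cross-terms c_i = x_i·y_{i+1} − x_{i+1}·y_i:
  79, 17, 59  ⇒  2A = 155, A = 77.5.
Then Σ (x_i + x_{i+1})·c_i = -930, so x̄ = -930 / (6·77.5) = -2.

-2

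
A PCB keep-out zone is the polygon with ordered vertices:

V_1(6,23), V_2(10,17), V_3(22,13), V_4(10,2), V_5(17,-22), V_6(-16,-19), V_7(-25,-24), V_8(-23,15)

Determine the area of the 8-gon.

1512

Apply the surveyor's formula: 2A = Σ (x_i·y_{i+1} − x_{i+1}·y_i), indices taken mod 8.
Σ = (-128) + (-244) + (-86) + (-254) + (-675) + (-91) + (-927) + (-619) = -3024
Area = |Σ|/2 = 1512.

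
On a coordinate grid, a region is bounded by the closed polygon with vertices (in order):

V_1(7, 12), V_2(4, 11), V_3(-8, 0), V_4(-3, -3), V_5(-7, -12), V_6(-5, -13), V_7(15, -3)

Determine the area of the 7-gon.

299

Σ = (29) + (88) + (24) + (15) + (31) + (210) + (201) = 598
Area = |Σ|/2 = 299.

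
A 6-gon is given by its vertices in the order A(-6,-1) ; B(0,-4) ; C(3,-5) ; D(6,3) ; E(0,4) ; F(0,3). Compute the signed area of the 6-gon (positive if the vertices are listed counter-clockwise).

58.5

Σ = (24) + (12) + (39) + (24) + (0) + (18) = 117
Signed area = Σ/2 = 58.5 (positive ⇒ counter-clockwise traversal).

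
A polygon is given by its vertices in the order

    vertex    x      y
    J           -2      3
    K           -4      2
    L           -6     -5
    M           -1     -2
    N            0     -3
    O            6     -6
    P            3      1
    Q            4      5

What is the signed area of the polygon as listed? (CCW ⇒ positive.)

62.5

Apply the surveyor's formula: 2A = Σ (x_i·y_{i+1} − x_{i+1}·y_i), indices taken mod 8.
J→K: (-2)(2) − (-4)(3) = 8
K→L: (-4)(-5) − (-6)(2) = 32
L→M: (-6)(-2) − (-1)(-5) = 7
M→N: (-1)(-3) − (0)(-2) = 3
N→O: (0)(-6) − (6)(-3) = 18
O→P: (6)(1) − (3)(-6) = 24
P→Q: (3)(5) − (4)(1) = 11
Q→J: (4)(3) − (-2)(5) = 22
Σ = 125
Signed area = Σ/2 = 62.5 (positive ⇒ counter-clockwise traversal).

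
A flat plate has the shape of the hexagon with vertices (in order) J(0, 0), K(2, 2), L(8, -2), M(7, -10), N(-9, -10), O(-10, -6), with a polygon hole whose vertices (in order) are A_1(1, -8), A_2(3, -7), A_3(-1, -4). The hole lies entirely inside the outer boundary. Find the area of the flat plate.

141

Outer boundary:
Apply the shoelace (surveyor's) formula: 2A = Σ (x_i·y_{i+1} − x_{i+1}·y_i), indices taken mod 6.
Σ = (0) + (-20) + (-66) + (-160) + (-46) + (0) = -292
Area = |Σ|/2 = 146.
Hole:
Σ = (17) + (-19) + (12) = 10
Area = |Σ|/2 = 5.
Net area = 146 − 5 = 141.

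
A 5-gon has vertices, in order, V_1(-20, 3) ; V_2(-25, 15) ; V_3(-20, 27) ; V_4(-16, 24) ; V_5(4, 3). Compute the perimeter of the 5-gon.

|V_1V_2| = √((-5)² + (12)²) = √169 = 13
|V_2V_3| = √((5)² + (12)²) = √169 = 13
|V_3V_4| = √((4)² + (-3)²) = √25 = 5
|V_4V_5| = √((20)² + (-21)²) = √841 = 29
|V_5V_1| = √((-24)² + (0)²) = √576 = 24
Perimeter = 13 + 13 + 5 + 29 + 24 = 84.

84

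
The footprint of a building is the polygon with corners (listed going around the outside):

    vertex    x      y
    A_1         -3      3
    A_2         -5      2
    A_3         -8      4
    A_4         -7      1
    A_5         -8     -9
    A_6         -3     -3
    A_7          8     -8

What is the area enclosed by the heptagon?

70.5

Σ = (9) + (-4) + (20) + (71) + (-3) + (48) + (0) = 141
Area = |Σ|/2 = 70.5.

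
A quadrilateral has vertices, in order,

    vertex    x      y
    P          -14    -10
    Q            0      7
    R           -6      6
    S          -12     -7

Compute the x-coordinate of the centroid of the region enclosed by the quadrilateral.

Apply the shoelace (surveyor's) formula. First the cross-terms c_i = x_i·y_{i+1} − x_{i+1}·y_i:
  -98, 42, 114, 22  ⇒  2A = 80, A = 40.
Then Σ (x_i + x_{i+1})·c_i = -1504, so x̄ = -1504 / (6·40) = -94/15.

-94/15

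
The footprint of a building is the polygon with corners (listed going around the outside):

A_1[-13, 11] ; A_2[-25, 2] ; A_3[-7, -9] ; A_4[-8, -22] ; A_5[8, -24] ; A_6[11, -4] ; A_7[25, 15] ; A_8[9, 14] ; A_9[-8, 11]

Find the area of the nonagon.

Cross-terms: 249, 239, 82, 368, 232, 265, 215, 211, 55  ⇒  Σ = 1916
Area = |Σ|/2 = 958.

958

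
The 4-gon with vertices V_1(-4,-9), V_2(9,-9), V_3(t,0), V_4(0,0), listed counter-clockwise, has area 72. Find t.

3

Write out the shoelace sum; only the two edges meeting at V_3 involve t:
2·Area = [(9·0 − t·(-9)) + (t·0 − 0·0)] + 117
       = 9·t + 117 = 144
⇒ t = 3.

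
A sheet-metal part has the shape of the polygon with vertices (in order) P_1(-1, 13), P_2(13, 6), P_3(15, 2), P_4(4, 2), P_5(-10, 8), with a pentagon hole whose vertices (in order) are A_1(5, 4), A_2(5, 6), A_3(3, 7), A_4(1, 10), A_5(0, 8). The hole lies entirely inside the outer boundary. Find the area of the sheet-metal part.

Outer boundary:
Apply the shoelace formula: 2A = Σ (x_i·y_{i+1} − x_{i+1}·y_i), indices taken mod 5.
Cross-terms: -175, -64, 22, 52, -122  ⇒  Σ = -287
Area = |Σ|/2 = 143.5.
Hole:
Σ = (10) + (17) + (23) + (8) + (-40) = 18
Area = |Σ|/2 = 9.
Net area = 143.5 − 9 = 134.5.

134.5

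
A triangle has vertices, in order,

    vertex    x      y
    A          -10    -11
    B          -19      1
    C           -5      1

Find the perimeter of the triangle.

|AB| = √((-9)² + (12)²) = √225 = 15
|BC| = √((14)² + (0)²) = √196 = 14
|CA| = √((-5)² + (-12)²) = √169 = 13
Perimeter = 15 + 14 + 13 = 42.

42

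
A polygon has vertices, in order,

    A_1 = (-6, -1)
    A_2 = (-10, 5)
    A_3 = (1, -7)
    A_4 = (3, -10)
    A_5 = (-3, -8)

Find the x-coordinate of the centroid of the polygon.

Apply Gauss's area formula. First the cross-terms c_i = x_i·y_{i+1} − x_{i+1}·y_i:
  -40, 65, 11, -54, -45  ⇒  2A = -63, A = -31.5.
Then Σ (x_i + x_{i+1})·c_i = 504, so x̄ = 504 / (6·(-31.5)) = -8/3.

-8/3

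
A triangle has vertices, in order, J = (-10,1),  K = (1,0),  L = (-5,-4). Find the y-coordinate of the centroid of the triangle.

Apply the surveyor's formula. First the cross-terms c_i = x_i·y_{i+1} − x_{i+1}·y_i:
  -1, -4, -45  ⇒  2A = -50, A = -25.
Then Σ (y_i + y_{i+1})·c_i = 150, so ȳ = 150 / (6·(-25)) = -1.

-1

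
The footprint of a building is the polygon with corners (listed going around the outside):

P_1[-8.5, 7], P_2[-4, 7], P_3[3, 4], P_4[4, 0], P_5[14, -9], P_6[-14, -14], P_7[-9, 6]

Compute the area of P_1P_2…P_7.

332.25

Apply the shoelace formula: 2A = Σ (x_i·y_{i+1} − x_{i+1}·y_i), indices taken mod 7.
P_1→P_2: (-8.5)(7) − (-4)(7) = -31.5
P_2→P_3: (-4)(4) − (3)(7) = -37
P_3→P_4: (3)(0) − (4)(4) = -16
P_4→P_5: (4)(-9) − (14)(0) = -36
P_5→P_6: (14)(-14) − (-14)(-9) = -322
P_6→P_7: (-14)(6) − (-9)(-14) = -210
P_7→P_1: (-9)(7) − (-8.5)(6) = -12
Σ = -664.5
Area = |Σ|/2 = 332.25.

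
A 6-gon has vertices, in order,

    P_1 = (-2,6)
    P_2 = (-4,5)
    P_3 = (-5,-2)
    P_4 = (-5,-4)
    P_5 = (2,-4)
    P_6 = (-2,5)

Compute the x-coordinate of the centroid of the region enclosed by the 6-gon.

-557/255

Apply Gauss's area formula. First the cross-terms c_i = x_i·y_{i+1} − x_{i+1}·y_i:
  14, 33, 10, 28, 2, -2  ⇒  2A = 85, A = 42.5.
Then Σ (x_i + x_{i+1})·c_i = -557, so x̄ = -557 / (6·42.5) = -557/255.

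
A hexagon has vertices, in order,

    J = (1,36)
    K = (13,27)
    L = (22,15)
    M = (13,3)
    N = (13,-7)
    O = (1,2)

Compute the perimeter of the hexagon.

104

|JK| = √((12)² + (-9)²) = √225 = 15
|KL| = √((9)² + (-12)²) = √225 = 15
|LM| = √((-9)² + (-12)²) = √225 = 15
|MN| = √((0)² + (-10)²) = √100 = 10
|NO| = √((-12)² + (9)²) = √225 = 15
|OJ| = √((0)² + (34)²) = √1156 = 34
Perimeter = 15 + 15 + 15 + 10 + 15 + 34 = 104.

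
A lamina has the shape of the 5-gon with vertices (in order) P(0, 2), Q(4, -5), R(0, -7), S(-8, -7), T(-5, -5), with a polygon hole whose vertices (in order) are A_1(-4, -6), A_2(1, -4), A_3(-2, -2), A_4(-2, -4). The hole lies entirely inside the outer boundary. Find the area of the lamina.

42.5

Outer boundary:
Apply the surveyor's formula: 2A = Σ (x_i·y_{i+1} − x_{i+1}·y_i), indices taken mod 5.
Σ = (-8) + (-28) + (-56) + (5) + (-10) = -97
Area = |Σ|/2 = 48.5.
Hole:
Apply Gauss's area formula: 2A = Σ (x_i·y_{i+1} − x_{i+1}·y_i), indices taken mod 4.
Cross-terms: 22, -10, 4, -4  ⇒  Σ = 12
Area = |Σ|/2 = 6.
Net area = 48.5 − 6 = 42.5.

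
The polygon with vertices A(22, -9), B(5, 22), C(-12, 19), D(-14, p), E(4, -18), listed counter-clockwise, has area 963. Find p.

The doubled signed area Σ (x_i y_{i+1} − x_{i+1} y_i) is linear in p.
With p=0 it equals 1766; the coefficient of p is -16 (from the two edges through D).
So -16·p + 1766 = 2·963 = 1926 ⇒ p = -10.

-10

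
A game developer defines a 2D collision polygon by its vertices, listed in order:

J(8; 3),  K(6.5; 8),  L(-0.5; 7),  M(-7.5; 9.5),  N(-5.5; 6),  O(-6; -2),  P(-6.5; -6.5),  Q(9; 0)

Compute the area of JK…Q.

Apply the shoelace formula: 2A = Σ (x_i·y_{i+1} − x_{i+1}·y_i), indices taken mod 8.
J→K: (8)(8) − (6.5)(3) = 44.5
K→L: (6.5)(7) − (-0.5)(8) = 49.5
L→M: (-0.5)(9.5) − (-7.5)(7) = 47.75
M→N: (-7.5)(6) − (-5.5)(9.5) = 7.25
N→O: (-5.5)(-2) − (-6)(6) = 47
O→P: (-6)(-6.5) − (-6.5)(-2) = 26
P→Q: (-6.5)(0) − (9)(-6.5) = 58.5
Q→J: (9)(3) − (8)(0) = 27
Σ = 307.5
Area = |Σ|/2 = 153.75.

153.75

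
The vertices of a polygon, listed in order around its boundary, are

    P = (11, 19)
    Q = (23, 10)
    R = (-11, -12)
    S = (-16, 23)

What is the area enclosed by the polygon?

747.5

Apply the surveyor's formula: 2A = Σ (x_i·y_{i+1} − x_{i+1}·y_i), indices taken mod 4.
Cross-terms: -327, -166, -445, -557  ⇒  Σ = -1495
Area = |Σ|/2 = 747.5.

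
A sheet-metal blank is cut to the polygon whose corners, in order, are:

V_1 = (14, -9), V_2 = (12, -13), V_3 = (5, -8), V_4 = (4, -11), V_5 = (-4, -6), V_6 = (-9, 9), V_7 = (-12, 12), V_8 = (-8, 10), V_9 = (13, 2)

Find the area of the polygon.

Σ = (-74) + (-31) + (-23) + (-68) + (-90) + (0) + (-24) + (-146) + (-145) = -601
Area = |Σ|/2 = 300.5.

300.5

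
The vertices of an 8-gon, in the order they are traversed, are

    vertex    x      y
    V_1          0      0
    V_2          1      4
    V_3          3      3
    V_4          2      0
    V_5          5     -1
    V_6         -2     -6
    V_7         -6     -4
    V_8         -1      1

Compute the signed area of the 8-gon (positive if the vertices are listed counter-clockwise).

Apply the surveyor's formula: 2A = Σ (x_i·y_{i+1} − x_{i+1}·y_i), indices taken mod 8.
Σ = (0) + (-9) + (-6) + (-2) + (-32) + (-28) + (-10) + (0) = -87
Signed area = Σ/2 = -43.5 (negative ⇒ clockwise traversal).

-43.5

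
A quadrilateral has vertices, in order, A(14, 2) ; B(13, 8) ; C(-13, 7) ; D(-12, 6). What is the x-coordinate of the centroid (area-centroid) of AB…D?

652/179

Apply the surveyor's formula. First the cross-terms c_i = x_i·y_{i+1} − x_{i+1}·y_i:
  86, 195, 6, -108  ⇒  2A = 179, A = 89.5.
Then Σ (x_i + x_{i+1})·c_i = 1956, so x̄ = 1956 / (6·89.5) = 652/179.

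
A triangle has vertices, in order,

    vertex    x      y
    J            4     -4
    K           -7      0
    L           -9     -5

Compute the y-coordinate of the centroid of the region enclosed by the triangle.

Apply Gauss's area formula. First the cross-terms c_i = x_i·y_{i+1} − x_{i+1}·y_i:
  -28, 35, 56  ⇒  2A = 63, A = 31.5.
Then Σ (y_i + y_{i+1})·c_i = -567, so ȳ = -567 / (6·31.5) = -3.

-3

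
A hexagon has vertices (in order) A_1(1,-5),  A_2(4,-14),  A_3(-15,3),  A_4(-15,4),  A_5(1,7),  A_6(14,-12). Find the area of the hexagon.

242

Cross-terms: 6, -198, -15, -109, -110, -58  ⇒  Σ = -484
Area = |Σ|/2 = 242.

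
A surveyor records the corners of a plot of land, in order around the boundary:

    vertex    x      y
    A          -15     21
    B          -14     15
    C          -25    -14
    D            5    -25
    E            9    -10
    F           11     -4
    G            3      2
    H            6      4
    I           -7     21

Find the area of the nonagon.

Apply the shoelace formula: 2A = Σ (x_i·y_{i+1} − x_{i+1}·y_i), indices taken mod 9.
Σ = (69) + (571) + (695) + (175) + (74) + (34) + (0) + (154) + (168) = 1940
Area = |Σ|/2 = 970.

970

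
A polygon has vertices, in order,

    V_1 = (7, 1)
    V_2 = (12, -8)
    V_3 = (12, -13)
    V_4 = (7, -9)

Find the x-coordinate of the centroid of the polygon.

Apply the shoelace formula. First the cross-terms c_i = x_i·y_{i+1} − x_{i+1}·y_i:
  -68, -60, -17, 70  ⇒  2A = -75, A = -37.5.
Then Σ (x_i + x_{i+1})·c_i = -2075, so x̄ = -2075 / (6·(-37.5)) = 83/9.

83/9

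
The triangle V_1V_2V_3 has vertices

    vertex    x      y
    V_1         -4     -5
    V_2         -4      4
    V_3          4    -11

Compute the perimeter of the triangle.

36

|V_1V_2| = √((0)² + (9)²) = √81 = 9
|V_2V_3| = √((8)² + (-15)²) = √289 = 17
|V_3V_1| = √((-8)² + (6)²) = √100 = 10
Perimeter = 9 + 17 + 10 = 36.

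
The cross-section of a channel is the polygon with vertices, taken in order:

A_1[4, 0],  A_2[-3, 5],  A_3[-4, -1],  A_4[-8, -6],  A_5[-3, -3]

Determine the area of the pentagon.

38.5

Apply Gauss's area formula: 2A = Σ (x_i·y_{i+1} − x_{i+1}·y_i), indices taken mod 5.
Σ = (20) + (23) + (16) + (6) + (12) = 77
Area = |Σ|/2 = 38.5.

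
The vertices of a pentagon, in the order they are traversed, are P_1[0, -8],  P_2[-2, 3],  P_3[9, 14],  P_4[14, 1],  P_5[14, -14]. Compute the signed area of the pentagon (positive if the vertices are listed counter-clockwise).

Apply the surveyor's formula: 2A = Σ (x_i·y_{i+1} − x_{i+1}·y_i), indices taken mod 5.
Σ = (-16) + (-55) + (-187) + (-210) + (-112) = -580
Signed area = Σ/2 = -290 (negative ⇒ clockwise traversal).

-290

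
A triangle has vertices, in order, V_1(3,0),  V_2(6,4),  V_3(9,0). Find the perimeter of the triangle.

16

|V_1V_2| = √((3)² + (4)²) = √25 = 5
|V_2V_3| = √((3)² + (-4)²) = √25 = 5
|V_3V_1| = √((-6)² + (0)²) = √36 = 6
Perimeter = 5 + 5 + 6 = 16.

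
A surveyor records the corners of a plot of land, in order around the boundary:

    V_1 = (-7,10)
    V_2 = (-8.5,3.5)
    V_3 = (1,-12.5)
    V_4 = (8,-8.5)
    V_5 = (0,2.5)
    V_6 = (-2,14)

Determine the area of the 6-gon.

178.875

Apply Gauss's area formula: 2A = Σ (x_i·y_{i+1} − x_{i+1}·y_i), indices taken mod 6.
V_1→V_2: (-7)(3.5) − (-8.5)(10) = 60.5
V_2→V_3: (-8.5)(-12.5) − (1)(3.5) = 102.75
V_3→V_4: (1)(-8.5) − (8)(-12.5) = 91.5
V_4→V_5: (8)(2.5) − (0)(-8.5) = 20
V_5→V_6: (0)(14) − (-2)(2.5) = 5
V_6→V_1: (-2)(10) − (-7)(14) = 78
Σ = 357.75
Area = |Σ|/2 = 178.875.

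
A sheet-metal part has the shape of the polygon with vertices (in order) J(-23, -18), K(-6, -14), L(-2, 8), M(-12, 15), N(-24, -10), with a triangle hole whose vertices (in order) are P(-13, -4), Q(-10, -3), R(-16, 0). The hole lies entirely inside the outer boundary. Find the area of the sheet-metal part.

435.5

Outer boundary:
Σ = (214) + (-76) + (66) + (480) + (202) = 886
Area = |Σ|/2 = 443.
Hole:
Apply the shoelace formula: 2A = Σ (x_i·y_{i+1} − x_{i+1}·y_i), indices taken mod 3.
P→Q: (-13)(-3) − (-10)(-4) = -1
Q→R: (-10)(0) − (-16)(-3) = -48
R→P: (-16)(-4) − (-13)(0) = 64
Σ = 15
Area = |Σ|/2 = 7.5.
Net area = 443 − 7.5 = 435.5.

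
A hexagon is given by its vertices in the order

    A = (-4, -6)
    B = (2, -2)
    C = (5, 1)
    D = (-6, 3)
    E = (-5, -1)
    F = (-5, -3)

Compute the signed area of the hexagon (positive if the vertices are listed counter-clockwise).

51

Σ = (20) + (12) + (21) + (21) + (10) + (18) = 102
Signed area = Σ/2 = 51 (positive ⇒ counter-clockwise traversal).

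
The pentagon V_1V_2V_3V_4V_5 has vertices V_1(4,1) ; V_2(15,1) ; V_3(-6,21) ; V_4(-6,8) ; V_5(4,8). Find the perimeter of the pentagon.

|V_1V_2| = √((11)² + (0)²) = √121 = 11
|V_2V_3| = √((-21)² + (20)²) = √841 = 29
|V_3V_4| = √((0)² + (-13)²) = √169 = 13
|V_4V_5| = √((10)² + (0)²) = √100 = 10
|V_5V_1| = √((0)² + (-7)²) = √49 = 7
Perimeter = 11 + 29 + 13 + 10 + 7 = 70.

70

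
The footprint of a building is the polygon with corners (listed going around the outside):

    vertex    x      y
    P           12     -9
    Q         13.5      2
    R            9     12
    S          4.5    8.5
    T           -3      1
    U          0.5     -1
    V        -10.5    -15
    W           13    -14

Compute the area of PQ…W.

359.75

Σ = (145.5) + (144) + (22.5) + (30) + (2.5) + (-18) + (342) + (51) = 719.5
Area = |Σ|/2 = 359.75.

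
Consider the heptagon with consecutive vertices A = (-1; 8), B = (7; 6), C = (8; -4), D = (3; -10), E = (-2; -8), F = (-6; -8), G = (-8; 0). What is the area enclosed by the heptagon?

Σ = (-62) + (-76) + (-68) + (-44) + (-32) + (-64) + (-64) = -410
Area = |Σ|/2 = 205.

205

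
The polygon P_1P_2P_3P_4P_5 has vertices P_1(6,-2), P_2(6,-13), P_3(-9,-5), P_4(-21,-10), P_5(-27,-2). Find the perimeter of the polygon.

|P_1P_2| = √((0)² + (-11)²) = √121 = 11
|P_2P_3| = √((-15)² + (8)²) = √289 = 17
|P_3P_4| = √((-12)² + (-5)²) = √169 = 13
|P_4P_5| = √((-6)² + (8)²) = √100 = 10
|P_5P_1| = √((33)² + (0)²) = √1089 = 33
Perimeter = 11 + 17 + 13 + 10 + 33 = 84.

84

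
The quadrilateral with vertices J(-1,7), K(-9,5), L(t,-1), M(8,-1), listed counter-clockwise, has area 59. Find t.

The doubled signed area Σ (x_i y_{i+1} − x_{i+1} y_i) is linear in t.
With t=0 it equals 130; the coefficient of t is -6 (from the two edges through L).
So -6·t + 130 = 2·59 = 118 ⇒ t = 2.

2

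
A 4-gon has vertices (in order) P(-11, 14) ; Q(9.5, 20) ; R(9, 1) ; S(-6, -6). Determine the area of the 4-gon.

360.75

Σ = (-353) + (-170.5) + (-48) + (-150) = -721.5
Area = |Σ|/2 = 360.75.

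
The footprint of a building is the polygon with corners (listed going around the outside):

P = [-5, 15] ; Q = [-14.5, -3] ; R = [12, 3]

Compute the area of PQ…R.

Σ = (232.5) + (-7.5) + (195) = 420
Area = |Σ|/2 = 210.

210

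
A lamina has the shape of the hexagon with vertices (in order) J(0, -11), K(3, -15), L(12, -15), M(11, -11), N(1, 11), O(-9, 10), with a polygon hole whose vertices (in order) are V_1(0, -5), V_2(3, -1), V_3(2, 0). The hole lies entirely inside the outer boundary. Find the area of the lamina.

267

Outer boundary:
Cross-terms: 33, 135, 33, 132, 109, 99  ⇒  Σ = 541
Area = |Σ|/2 = 270.5.
Hole:
Apply Gauss's area formula: 2A = Σ (x_i·y_{i+1} − x_{i+1}·y_i), indices taken mod 3.
Σ = (15) + (2) + (-10) = 7
Area = |Σ|/2 = 3.5.
Net area = 270.5 − 3.5 = 267.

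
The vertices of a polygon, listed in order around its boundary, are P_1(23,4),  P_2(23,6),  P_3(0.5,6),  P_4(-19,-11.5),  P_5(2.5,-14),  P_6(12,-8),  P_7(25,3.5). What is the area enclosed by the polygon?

496.75

Apply the surveyor's formula: 2A = Σ (x_i·y_{i+1} − x_{i+1}·y_i), indices taken mod 7.
Σ = (46) + (135) + (108.25) + (294.75) + (148) + (242) + (19.5) = 993.5
Area = |Σ|/2 = 496.75.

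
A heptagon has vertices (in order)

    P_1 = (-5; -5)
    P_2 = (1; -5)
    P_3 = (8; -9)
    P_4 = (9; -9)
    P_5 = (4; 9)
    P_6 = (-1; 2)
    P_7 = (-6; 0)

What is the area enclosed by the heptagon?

123

Σ = (30) + (31) + (9) + (117) + (17) + (12) + (30) = 246
Area = |Σ|/2 = 123.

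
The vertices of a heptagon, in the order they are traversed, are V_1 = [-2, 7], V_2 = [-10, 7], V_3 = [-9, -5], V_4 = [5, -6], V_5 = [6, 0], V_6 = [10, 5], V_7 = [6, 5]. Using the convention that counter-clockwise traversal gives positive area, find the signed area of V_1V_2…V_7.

193

Apply the shoelace formula: 2A = Σ (x_i·y_{i+1} − x_{i+1}·y_i), indices taken mod 7.
Σ = (56) + (113) + (79) + (36) + (30) + (20) + (52) = 386
Signed area = Σ/2 = 193 (positive ⇒ counter-clockwise traversal).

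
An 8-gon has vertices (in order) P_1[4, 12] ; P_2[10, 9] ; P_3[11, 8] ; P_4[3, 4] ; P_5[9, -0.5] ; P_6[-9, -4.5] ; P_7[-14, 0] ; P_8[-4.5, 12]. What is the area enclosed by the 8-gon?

P_1→P_2: (4)(9) − (10)(12) = -84
P_2→P_3: (10)(8) − (11)(9) = -19
P_3→P_4: (11)(4) − (3)(8) = 20
P_4→P_5: (3)(-0.5) − (9)(4) = -37.5
P_5→P_6: (9)(-4.5) − (-9)(-0.5) = -45
P_6→P_7: (-9)(0) − (-14)(-4.5) = -63
P_7→P_8: (-14)(12) − (-4.5)(0) = -168
P_8→P_1: (-4.5)(12) − (4)(12) = -102
Σ = -498.5
Area = |Σ|/2 = 249.25.

249.25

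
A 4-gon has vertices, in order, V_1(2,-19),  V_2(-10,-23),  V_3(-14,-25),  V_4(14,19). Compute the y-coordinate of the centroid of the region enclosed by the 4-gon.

Apply the shoelace (surveyor's) formula. First the cross-terms c_i = x_i·y_{i+1} − x_{i+1}·y_i:
  -236, -72, 84, -304  ⇒  2A = -528, A = -264.
Then Σ (y_i + y_{i+1})·c_i = 12864, so ȳ = 12864 / (6·(-264)) = -268/33.

-268/33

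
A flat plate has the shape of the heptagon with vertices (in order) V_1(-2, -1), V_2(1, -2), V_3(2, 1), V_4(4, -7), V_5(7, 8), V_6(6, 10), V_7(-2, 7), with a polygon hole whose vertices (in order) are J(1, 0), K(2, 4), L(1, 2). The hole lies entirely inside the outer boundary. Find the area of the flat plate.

85.5

Outer boundary:
Apply the shoelace formula: 2A = Σ (x_i·y_{i+1} − x_{i+1}·y_i), indices taken mod 7.
Cross-terms: 5, 5, -18, 81, 22, 62, 16  ⇒  Σ = 173
Area = |Σ|/2 = 86.5.
Hole:
Cross-terms: 4, 0, -2  ⇒  Σ = 2
Area = |Σ|/2 = 1.
Net area = 86.5 − 1 = 85.5.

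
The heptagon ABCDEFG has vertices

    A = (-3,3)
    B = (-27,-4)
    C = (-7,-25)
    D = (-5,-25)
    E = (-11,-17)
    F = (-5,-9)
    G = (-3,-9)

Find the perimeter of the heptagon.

|AB| = √((-24)² + (-7)²) = √625 = 25
|BC| = √((20)² + (-21)²) = √841 = 29
|CD| = √((2)² + (0)²) = √4 = 2
|DE| = √((-6)² + (8)²) = √100 = 10
|EF| = √((6)² + (8)²) = √100 = 10
|FG| = √((2)² + (0)²) = √4 = 2
|GA| = √((0)² + (12)²) = √144 = 12
Perimeter = 25 + 29 + 2 + 10 + 10 + 2 + 12 = 90.

90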